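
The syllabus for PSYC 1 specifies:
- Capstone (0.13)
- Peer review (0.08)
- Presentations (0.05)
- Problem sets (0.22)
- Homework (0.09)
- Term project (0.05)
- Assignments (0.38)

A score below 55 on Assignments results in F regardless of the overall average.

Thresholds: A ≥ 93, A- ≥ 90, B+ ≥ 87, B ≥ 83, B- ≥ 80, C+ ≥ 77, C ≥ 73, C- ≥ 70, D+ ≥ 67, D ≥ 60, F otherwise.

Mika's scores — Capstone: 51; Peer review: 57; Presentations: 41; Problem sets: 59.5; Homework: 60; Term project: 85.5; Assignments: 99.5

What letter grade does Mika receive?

C

Assignments score 99.5 ≥ 55: minimum met.
Weighted total:
  Capstone 51 × 0.13 = 6.63
  Peer review 57 × 0.08 = 4.56
  Presentations 41 × 0.05 = 2.05
  Problem sets 59.5 × 0.22 = 13.09
  Homework 60 × 0.09 = 5.4
  Term project 85.5 × 0.05 = 4.275
  Assignments 99.5 × 0.38 = 37.81
Sum = 73.815
73.815 is ≥ 73 and < 77 → C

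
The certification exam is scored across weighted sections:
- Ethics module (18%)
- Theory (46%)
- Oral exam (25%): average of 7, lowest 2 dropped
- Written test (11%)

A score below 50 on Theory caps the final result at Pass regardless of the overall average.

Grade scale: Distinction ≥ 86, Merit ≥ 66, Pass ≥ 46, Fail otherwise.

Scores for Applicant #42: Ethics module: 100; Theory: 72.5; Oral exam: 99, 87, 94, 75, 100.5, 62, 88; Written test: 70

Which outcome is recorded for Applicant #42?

Merit

Oral exam: drop 62, 75 → average of remaining 5 = 468.5/5 = 93.7
Theory score 72.5 ≥ 50: minimum met.
Weighted total:
  Ethics module 100 × 0.18 = 18
  Theory 72.5 × 0.46 = 33.35
  Oral exam 93.7 × 0.25 = 23.425
  Written test 70 × 0.11 = 7.7
Sum = 82.475
82.475 is ≥ 66 and < 86 → Merit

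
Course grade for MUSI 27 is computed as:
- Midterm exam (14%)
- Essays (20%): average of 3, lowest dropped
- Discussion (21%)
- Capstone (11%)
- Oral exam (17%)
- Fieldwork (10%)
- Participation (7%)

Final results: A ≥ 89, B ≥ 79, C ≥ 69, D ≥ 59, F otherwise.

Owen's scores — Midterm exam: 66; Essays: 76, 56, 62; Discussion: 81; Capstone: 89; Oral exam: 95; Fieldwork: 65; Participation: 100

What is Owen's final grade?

Essays: drop 56 → average of remaining 2 = 138/2 = 69
Weighted total:
  Midterm exam 66 × 0.14 = 9.24
  Essays 69 × 0.2 = 13.8
  Discussion 81 × 0.21 = 17.01
  Capstone 89 × 0.11 = 9.79
  Oral exam 95 × 0.17 = 16.15
  Fieldwork 65 × 0.1 = 6.5
  Participation 100 × 0.07 = 7
Sum = 79.49
79.49 is ≥ 79 and < 89 → B

B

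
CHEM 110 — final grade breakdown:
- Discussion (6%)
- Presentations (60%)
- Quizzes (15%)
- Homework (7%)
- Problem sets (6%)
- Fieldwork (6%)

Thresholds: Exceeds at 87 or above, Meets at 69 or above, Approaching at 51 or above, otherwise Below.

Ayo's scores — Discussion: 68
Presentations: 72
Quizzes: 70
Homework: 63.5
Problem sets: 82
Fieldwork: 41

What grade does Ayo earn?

Weighted total:
  Discussion 68 × 0.06 = 4.08
  Presentations 72 × 0.6 = 43.2
  Quizzes 70 × 0.15 = 10.5
  Homework 63.5 × 0.07 = 4.445
  Problem sets 82 × 0.06 = 4.92
  Fieldwork 41 × 0.06 = 2.46
Sum = 69.605
69.605 is ≥ 69 and < 87 → Meets

Meets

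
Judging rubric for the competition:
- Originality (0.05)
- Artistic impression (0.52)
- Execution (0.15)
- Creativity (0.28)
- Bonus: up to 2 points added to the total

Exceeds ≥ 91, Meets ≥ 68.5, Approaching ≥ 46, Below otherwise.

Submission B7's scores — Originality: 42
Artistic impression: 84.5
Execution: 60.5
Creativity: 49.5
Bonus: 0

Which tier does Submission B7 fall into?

Meets

Weighted total:
  Originality 42 × 0.05 = 2.1
  Artistic impression 84.5 × 0.52 = 43.94
  Execution 60.5 × 0.15 = 9.075
  Creativity 49.5 × 0.28 = 13.86
Sum = 68.975
Bonus: 68.975 + 0 = 68.975
68.975 is ≥ 68.5 and < 91 → Meets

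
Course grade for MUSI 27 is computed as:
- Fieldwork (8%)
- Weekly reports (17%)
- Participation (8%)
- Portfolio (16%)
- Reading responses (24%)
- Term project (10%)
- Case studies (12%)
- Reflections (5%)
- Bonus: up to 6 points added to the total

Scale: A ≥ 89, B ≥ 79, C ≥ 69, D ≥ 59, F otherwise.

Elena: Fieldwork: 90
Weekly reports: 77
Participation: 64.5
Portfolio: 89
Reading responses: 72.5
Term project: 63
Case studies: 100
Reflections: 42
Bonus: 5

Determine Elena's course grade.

B

Weighted total:
  Fieldwork 90 × 0.08 = 7.2
  Weekly reports 77 × 0.17 = 13.09
  Participation 64.5 × 0.08 = 5.16
  Portfolio 89 × 0.16 = 14.24
  Reading responses 72.5 × 0.24 = 17.4
  Term project 63 × 0.1 = 6.3
  Case studies 100 × 0.12 = 12
  Reflections 42 × 0.05 = 2.1
Sum = 77.49
Bonus: 77.49 + 5 = 82.49
82.49 is ≥ 79 and < 89 → B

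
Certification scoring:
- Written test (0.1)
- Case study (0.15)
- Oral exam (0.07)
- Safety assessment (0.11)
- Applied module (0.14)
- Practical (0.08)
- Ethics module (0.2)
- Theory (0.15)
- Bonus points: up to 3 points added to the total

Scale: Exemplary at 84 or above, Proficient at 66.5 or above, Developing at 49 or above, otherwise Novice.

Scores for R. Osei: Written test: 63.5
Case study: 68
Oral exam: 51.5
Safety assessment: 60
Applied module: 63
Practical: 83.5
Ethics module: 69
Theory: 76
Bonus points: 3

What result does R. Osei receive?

Proficient

Weighted total:
  Written test 63.5 × 0.1 = 6.35
  Case study 68 × 0.15 = 10.2
  Oral exam 51.5 × 0.07 = 3.605
  Safety assessment 60 × 0.11 = 6.6
  Applied module 63 × 0.14 = 8.82
  Practical 83.5 × 0.08 = 6.68
  Ethics module 69 × 0.2 = 13.8
  Theory 76 × 0.15 = 11.4
Sum = 67.455
Bonus points: 67.455 + 3 = 70.455
70.455 is ≥ 66.5 and < 84 → Proficient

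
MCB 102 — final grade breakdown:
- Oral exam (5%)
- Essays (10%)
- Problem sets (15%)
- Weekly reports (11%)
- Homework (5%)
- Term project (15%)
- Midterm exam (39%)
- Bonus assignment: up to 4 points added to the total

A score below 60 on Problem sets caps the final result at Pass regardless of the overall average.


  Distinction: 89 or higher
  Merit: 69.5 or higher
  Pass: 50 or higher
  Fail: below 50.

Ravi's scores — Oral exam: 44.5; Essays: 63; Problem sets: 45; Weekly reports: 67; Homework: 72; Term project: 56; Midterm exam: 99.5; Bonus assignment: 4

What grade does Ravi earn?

Pass

Problem sets score 45 < 60: minimum not met.
Weighted total:
  Oral exam 44.5 × 0.05 = 2.225
  Essays 63 × 0.1 = 6.3
  Problem sets 45 × 0.15 = 6.75
  Weekly reports 67 × 0.11 = 7.37
  Homework 72 × 0.05 = 3.6
  Term project 56 × 0.15 = 8.4
  Midterm exam 99.5 × 0.39 = 38.805
Sum = 73.45
Bonus assignment: 73.45 + 4 = 77.45
77.45 would be Merit; cap at Pass applies → Pass.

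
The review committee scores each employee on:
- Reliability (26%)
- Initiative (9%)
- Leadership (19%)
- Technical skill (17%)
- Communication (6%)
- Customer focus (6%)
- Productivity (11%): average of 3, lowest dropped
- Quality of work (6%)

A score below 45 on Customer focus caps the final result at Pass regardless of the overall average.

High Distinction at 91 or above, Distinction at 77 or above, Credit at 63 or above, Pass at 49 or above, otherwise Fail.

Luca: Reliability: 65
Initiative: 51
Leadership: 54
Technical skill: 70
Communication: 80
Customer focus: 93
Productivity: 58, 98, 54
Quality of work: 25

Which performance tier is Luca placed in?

Credit

Productivity: drop 54 → average of remaining 2 = 156/2 = 78
Customer focus score 93 ≥ 45: minimum met.
Weighted total:
  Reliability 65 × 0.26 = 16.9
  Initiative 51 × 0.09 = 4.59
  Leadership 54 × 0.19 = 10.26
  Technical skill 70 × 0.17 = 11.9
  Communication 80 × 0.06 = 4.8
  Customer focus 93 × 0.06 = 5.58
  Productivity 78 × 0.11 = 8.58
  Quality of work 25 × 0.06 = 1.5
Sum = 64.11
64.11 is ≥ 63 and < 77 → Credit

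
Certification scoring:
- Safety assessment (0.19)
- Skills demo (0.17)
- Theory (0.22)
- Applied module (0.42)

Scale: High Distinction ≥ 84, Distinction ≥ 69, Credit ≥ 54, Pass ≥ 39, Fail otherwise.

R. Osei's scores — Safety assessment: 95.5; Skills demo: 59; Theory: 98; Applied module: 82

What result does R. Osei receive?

Weighted total:
  Safety assessment 95.5 × 0.19 = 18.145
  Skills demo 59 × 0.17 = 10.03
  Theory 98 × 0.22 = 21.56
  Applied module 82 × 0.42 = 34.44
Sum = 84.175
84.175 ≥ 84 → High Distinction

High Distinction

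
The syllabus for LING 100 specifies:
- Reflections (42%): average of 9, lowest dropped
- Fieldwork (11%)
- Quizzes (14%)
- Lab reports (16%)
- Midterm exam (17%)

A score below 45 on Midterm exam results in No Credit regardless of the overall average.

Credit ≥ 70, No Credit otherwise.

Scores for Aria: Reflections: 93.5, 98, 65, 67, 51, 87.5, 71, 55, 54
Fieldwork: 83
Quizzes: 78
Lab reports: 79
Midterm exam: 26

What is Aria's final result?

Reflections: drop 51 → average of remaining 8 = 591/8 = 73.875
Midterm exam score 26 < 45: minimum not met.
Weighted total:
  Reflections 73.875 × 0.42 = 31.0275
  Fieldwork 83 × 0.11 = 9.13
  Quizzes 78 × 0.14 = 10.92
  Lab reports 79 × 0.16 = 12.64
  Midterm exam 26 × 0.17 = 4.42
Sum = 68.1375
Because the Midterm exam minimum was not met, the result is No Credit.

No Credit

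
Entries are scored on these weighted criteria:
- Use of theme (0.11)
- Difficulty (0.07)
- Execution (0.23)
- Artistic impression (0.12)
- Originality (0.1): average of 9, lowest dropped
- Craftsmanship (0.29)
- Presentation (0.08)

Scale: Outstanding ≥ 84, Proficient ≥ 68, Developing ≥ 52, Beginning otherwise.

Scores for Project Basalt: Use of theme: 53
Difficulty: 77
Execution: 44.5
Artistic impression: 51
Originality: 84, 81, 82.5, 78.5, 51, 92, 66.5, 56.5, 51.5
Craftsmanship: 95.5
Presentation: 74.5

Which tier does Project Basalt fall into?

Originality: drop 51 → average of remaining 8 = 592.5/8 = 74.0625
Weighted total:
  Use of theme 53 × 0.11 = 5.83
  Difficulty 77 × 0.07 = 5.39
  Execution 44.5 × 0.23 = 10.235
  Artistic impression 51 × 0.12 = 6.12
  Originality 74.0625 × 0.1 = 7.40625
  Craftsmanship 95.5 × 0.29 = 27.695
  Presentation 74.5 × 0.08 = 5.96
Sum = 68.63625
68.63625 is ≥ 68 and < 84 → Proficient

Proficient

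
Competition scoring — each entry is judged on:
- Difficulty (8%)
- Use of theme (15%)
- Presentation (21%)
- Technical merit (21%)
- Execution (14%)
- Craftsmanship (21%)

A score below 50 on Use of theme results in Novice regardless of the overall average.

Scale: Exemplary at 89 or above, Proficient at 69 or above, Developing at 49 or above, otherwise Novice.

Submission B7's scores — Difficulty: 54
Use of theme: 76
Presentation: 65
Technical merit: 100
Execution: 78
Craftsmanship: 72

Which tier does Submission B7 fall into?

Use of theme score 76 ≥ 50: minimum met.
Weighted total:
  Difficulty 54 × 0.08 = 4.32
  Use of theme 76 × 0.15 = 11.4
  Presentation 65 × 0.21 = 13.65
  Technical merit 100 × 0.21 = 21
  Execution 78 × 0.14 = 10.92
  Craftsmanship 72 × 0.21 = 15.12
Sum = 76.41
76.41 is ≥ 69 and < 89 → Proficient

Proficient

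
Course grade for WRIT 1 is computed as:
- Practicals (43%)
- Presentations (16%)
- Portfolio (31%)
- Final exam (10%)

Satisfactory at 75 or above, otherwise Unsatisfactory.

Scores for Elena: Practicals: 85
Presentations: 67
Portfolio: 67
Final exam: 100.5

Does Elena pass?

Weighted total:
  Practicals 85 × 0.43 = 36.55
  Presentations 67 × 0.16 = 10.72
  Portfolio 67 × 0.31 = 20.77
  Final exam 100.5 × 0.1 = 10.05
Sum = 78.09
78.09 ≥ 75 → Satisfactory

Satisfactory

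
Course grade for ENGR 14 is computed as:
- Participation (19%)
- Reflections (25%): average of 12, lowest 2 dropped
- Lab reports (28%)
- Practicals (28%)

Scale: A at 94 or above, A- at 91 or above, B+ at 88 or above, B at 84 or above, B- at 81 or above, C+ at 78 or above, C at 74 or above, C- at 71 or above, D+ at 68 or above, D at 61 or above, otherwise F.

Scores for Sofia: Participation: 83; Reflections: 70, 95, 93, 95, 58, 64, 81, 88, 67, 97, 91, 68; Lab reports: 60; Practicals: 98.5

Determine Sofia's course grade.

Reflections: drop 58, 64 → average of remaining 10 = 845/10 = 84.5
Weighted total:
  Participation 83 × 0.19 = 15.77
  Reflections 84.5 × 0.25 = 21.125
  Lab reports 60 × 0.28 = 16.8
  Practicals 98.5 × 0.28 = 27.58
Sum = 81.275
81.275 is ≥ 81 and < 84 → B-

B-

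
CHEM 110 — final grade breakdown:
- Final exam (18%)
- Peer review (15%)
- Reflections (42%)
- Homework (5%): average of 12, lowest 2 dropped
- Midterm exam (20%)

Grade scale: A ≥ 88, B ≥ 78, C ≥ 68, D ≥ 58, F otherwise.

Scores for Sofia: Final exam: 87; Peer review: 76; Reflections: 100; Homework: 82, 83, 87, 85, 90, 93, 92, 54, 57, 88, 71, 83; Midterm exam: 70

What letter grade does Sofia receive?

B

Homework: drop 54, 57 → average of remaining 10 = 854/10 = 85.4
Weighted total:
  Final exam 87 × 0.18 = 15.66
  Peer review 76 × 0.15 = 11.4
  Reflections 100 × 0.42 = 42
  Homework 85.4 × 0.05 = 4.27
  Midterm exam 70 × 0.2 = 14
Sum = 87.33
87.33 is ≥ 78 and < 88 → B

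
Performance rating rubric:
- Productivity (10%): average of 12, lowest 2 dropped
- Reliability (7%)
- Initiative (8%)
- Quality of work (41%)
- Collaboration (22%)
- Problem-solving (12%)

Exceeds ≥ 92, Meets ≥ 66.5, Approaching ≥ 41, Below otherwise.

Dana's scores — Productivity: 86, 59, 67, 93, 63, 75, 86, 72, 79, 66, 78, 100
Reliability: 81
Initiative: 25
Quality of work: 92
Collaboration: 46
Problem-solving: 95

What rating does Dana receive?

Productivity: drop 59, 63 → average of remaining 10 = 802/10 = 80.2
Weighted total:
  Productivity 80.2 × 0.1 = 8.02
  Reliability 81 × 0.07 = 5.67
  Initiative 25 × 0.08 = 2
  Quality of work 92 × 0.41 = 37.72
  Collaboration 46 × 0.22 = 10.12
  Problem-solving 95 × 0.12 = 11.4
Sum = 74.93
74.93 is ≥ 66.5 and < 92 → Meets

Meets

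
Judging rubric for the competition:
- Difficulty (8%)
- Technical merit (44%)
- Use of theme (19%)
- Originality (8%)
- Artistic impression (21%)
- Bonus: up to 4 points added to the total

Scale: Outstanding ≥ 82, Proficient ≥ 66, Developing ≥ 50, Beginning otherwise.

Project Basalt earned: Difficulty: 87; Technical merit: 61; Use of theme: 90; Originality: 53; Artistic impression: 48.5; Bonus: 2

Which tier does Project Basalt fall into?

Proficient

Weighted total:
  Difficulty 87 × 0.08 = 6.96
  Technical merit 61 × 0.44 = 26.84
  Use of theme 90 × 0.19 = 17.1
  Originality 53 × 0.08 = 4.24
  Artistic impression 48.5 × 0.21 = 10.185
Sum = 65.325
Bonus: 65.325 + 2 = 67.325
67.325 is ≥ 66 and < 82 → Proficient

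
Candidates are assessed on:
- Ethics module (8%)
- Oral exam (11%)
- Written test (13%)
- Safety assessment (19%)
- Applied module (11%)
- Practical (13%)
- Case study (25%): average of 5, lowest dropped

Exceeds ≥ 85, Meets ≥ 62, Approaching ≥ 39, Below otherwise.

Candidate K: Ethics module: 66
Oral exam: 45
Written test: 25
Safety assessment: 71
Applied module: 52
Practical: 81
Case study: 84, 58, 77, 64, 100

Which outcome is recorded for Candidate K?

Case study: drop 58 → average of remaining 4 = 325/4 = 81.25
Weighted total:
  Ethics module 66 × 0.08 = 5.28
  Oral exam 45 × 0.11 = 4.95
  Written test 25 × 0.13 = 3.25
  Safety assessment 71 × 0.19 = 13.49
  Applied module 52 × 0.11 = 5.72
  Practical 81 × 0.13 = 10.53
  Case study 81.25 × 0.25 = 20.3125
Sum = 63.5325
63.5325 is ≥ 62 and < 85 → Meets

Meets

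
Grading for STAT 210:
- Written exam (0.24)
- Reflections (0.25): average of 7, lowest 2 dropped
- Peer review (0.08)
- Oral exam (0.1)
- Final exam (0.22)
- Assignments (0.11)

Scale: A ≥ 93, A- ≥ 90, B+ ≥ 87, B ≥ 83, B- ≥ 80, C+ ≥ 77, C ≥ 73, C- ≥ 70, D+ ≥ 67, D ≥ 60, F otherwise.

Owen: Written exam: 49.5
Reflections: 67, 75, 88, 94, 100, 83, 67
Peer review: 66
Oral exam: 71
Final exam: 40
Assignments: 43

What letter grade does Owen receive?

Reflections: drop 67, 67 → average of remaining 5 = 440/5 = 88
Weighted total:
  Written exam 49.5 × 0.24 = 11.88
  Reflections 88 × 0.25 = 22
  Peer review 66 × 0.08 = 5.28
  Oral exam 71 × 0.1 = 7.1
  Final exam 40 × 0.22 = 8.8
  Assignments 43 × 0.11 = 4.73
Sum = 59.79
59.79 < 60 → F

F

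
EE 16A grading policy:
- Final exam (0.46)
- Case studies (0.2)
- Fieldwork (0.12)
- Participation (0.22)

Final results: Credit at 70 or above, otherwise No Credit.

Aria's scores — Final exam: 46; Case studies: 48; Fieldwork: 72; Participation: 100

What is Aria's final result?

No Credit

Weighted total:
  Final exam 46 × 0.46 = 21.16
  Case studies 48 × 0.2 = 9.6
  Fieldwork 72 × 0.12 = 8.64
  Participation 100 × 0.22 = 22
Sum = 61.4
61.4 < 70 → No Credit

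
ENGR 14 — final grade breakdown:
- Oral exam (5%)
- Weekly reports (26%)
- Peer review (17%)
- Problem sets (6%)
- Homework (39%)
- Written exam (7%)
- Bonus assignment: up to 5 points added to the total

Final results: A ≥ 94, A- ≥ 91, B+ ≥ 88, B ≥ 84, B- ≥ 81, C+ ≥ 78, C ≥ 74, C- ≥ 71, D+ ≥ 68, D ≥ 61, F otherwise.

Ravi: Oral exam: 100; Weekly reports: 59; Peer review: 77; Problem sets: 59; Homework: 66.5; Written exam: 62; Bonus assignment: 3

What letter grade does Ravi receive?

Weighted total:
  Oral exam 100 × 0.05 = 5
  Weekly reports 59 × 0.26 = 15.34
  Peer review 77 × 0.17 = 13.09
  Problem sets 59 × 0.06 = 3.54
  Homework 66.5 × 0.39 = 25.935
  Written exam 62 × 0.07 = 4.34
Sum = 67.245
Bonus assignment: 67.245 + 3 = 70.245
70.245 is ≥ 68 and < 71 → D+

D+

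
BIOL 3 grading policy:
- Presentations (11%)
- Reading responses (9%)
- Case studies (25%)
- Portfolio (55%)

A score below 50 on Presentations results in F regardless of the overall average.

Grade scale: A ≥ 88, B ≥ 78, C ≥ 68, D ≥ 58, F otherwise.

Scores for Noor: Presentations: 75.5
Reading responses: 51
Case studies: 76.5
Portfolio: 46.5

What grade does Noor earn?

Presentations score 75.5 ≥ 50: minimum met.
Weighted total:
  Presentations 75.5 × 0.11 = 8.305
  Reading responses 51 × 0.09 = 4.59
  Case studies 76.5 × 0.25 = 19.125
  Portfolio 46.5 × 0.55 = 25.575
Sum = 57.595
57.595 < 58 → F

F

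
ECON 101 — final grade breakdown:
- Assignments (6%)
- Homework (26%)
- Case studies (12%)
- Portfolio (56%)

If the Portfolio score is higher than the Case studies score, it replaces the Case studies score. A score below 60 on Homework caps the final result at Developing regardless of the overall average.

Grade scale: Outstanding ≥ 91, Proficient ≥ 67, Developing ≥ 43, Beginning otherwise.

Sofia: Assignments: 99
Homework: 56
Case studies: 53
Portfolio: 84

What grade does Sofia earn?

Portfolio (84) > Case studies (53), so Case studies counts as 84.
Homework score 56 < 60: minimum not met.
Weighted total:
  Assignments 99 × 0.06 = 5.94
  Homework 56 × 0.26 = 14.56
  Case studies 84 × 0.12 = 10.08
  Portfolio 84 × 0.56 = 47.04
Sum = 77.62
77.62 would be Proficient; cap at Developing applies → Developing.

Developing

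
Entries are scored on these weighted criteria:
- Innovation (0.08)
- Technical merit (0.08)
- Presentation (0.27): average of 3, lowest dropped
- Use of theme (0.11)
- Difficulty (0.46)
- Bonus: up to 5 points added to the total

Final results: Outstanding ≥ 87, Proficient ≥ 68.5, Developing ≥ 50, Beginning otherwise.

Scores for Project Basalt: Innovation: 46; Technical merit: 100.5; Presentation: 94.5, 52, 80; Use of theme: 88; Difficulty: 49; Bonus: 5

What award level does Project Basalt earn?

Presentation: drop 52 → average of remaining 2 = 174.5/2 = 87.25
Weighted total:
  Innovation 46 × 0.08 = 3.68
  Technical merit 100.5 × 0.08 = 8.04
  Presentation 87.25 × 0.27 = 23.5575
  Use of theme 88 × 0.11 = 9.68
  Difficulty 49 × 0.46 = 22.54
Sum = 67.4975
Bonus: 67.4975 + 5 = 72.4975
72.4975 is ≥ 68.5 and < 87 → Proficient

Proficient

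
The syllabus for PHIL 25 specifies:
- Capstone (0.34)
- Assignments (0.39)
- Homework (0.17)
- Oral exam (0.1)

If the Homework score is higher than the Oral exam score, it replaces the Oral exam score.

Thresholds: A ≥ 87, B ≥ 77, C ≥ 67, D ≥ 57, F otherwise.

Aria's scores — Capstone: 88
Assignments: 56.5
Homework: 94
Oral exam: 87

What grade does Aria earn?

B

Homework (94) > Oral exam (87), so Oral exam counts as 94.
Weighted total:
  Capstone 88 × 0.34 = 29.92
  Assignments 56.5 × 0.39 = 22.035
  Homework 94 × 0.17 = 15.98
  Oral exam 94 × 0.1 = 9.4
Sum = 77.335
77.335 is ≥ 77 and < 87 → B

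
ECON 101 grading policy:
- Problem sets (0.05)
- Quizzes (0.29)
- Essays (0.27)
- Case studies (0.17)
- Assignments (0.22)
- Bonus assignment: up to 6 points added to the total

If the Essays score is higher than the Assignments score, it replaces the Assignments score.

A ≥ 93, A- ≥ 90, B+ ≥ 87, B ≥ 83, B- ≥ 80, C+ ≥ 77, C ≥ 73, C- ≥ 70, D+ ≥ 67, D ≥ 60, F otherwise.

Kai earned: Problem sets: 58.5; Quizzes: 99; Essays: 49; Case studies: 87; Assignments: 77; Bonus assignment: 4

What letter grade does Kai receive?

Essays (49) ≤ Assignments (77), so Assignments stays at 77.
Weighted total:
  Problem sets 58.5 × 0.05 = 2.925
  Quizzes 99 × 0.29 = 28.71
  Essays 49 × 0.27 = 13.23
  Case studies 87 × 0.17 = 14.79
  Assignments 77 × 0.22 = 16.94
Sum = 76.595
Bonus assignment: 76.595 + 4 = 80.595
80.595 is ≥ 80 and < 83 → B-

B-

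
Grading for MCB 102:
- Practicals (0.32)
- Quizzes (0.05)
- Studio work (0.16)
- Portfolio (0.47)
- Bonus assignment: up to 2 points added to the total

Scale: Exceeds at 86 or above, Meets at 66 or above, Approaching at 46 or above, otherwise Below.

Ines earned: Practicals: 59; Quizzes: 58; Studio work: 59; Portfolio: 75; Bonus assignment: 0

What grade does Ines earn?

Meets

Weighted total:
  Practicals 59 × 0.32 = 18.88
  Quizzes 58 × 0.05 = 2.9
  Studio work 59 × 0.16 = 9.44
  Portfolio 75 × 0.47 = 35.25
Sum = 66.47
Bonus assignment: 66.47 + 0 = 66.47
66.47 is ≥ 66 and < 86 → Meets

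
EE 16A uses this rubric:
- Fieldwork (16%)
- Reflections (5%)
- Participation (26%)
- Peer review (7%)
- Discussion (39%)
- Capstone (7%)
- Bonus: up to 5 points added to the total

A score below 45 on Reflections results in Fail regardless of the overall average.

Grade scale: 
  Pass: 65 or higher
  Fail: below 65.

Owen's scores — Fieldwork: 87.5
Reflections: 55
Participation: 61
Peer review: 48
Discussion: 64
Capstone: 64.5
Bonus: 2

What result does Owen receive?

Reflections score 55 ≥ 45: minimum met.
Weighted total:
  Fieldwork 87.5 × 0.16 = 14
  Reflections 55 × 0.05 = 2.75
  Participation 61 × 0.26 = 15.86
  Peer review 48 × 0.07 = 3.36
  Discussion 64 × 0.39 = 24.96
  Capstone 64.5 × 0.07 = 4.515
Sum = 65.445
Bonus: 65.445 + 2 = 67.445
67.445 ≥ 65 → Pass

Pass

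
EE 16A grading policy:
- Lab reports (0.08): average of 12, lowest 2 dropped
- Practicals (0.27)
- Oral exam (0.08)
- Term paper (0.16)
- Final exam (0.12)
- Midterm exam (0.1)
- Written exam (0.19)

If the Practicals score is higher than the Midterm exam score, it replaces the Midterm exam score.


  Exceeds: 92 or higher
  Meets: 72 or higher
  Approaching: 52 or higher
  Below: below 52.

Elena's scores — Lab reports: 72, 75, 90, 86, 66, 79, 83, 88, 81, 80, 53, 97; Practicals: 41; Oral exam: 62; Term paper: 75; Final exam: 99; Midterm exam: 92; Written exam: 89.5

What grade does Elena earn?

Meets

Lab reports: drop 53, 66 → average of remaining 10 = 831/10 = 83.1
Practicals (41) ≤ Midterm exam (92), so Midterm exam stays at 92.
Weighted total:
  Lab reports 83.1 × 0.08 = 6.648
  Practicals 41 × 0.27 = 11.07
  Oral exam 62 × 0.08 = 4.96
  Term paper 75 × 0.16 = 12
  Final exam 99 × 0.12 = 11.88
  Midterm exam 92 × 0.1 = 9.2
  Written exam 89.5 × 0.19 = 17.005
Sum = 72.763
72.763 is ≥ 72 and < 92 → Meets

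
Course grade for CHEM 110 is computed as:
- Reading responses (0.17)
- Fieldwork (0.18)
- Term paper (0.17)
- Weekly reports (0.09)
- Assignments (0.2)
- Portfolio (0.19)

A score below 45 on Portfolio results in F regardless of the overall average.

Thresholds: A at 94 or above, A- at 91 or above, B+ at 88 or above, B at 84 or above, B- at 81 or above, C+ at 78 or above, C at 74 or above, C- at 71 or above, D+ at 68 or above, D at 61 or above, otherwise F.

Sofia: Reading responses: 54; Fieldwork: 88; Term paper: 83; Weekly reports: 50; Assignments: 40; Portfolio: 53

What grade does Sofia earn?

D

Portfolio score 53 ≥ 45: minimum met.
Weighted total:
  Reading responses 54 × 0.17 = 9.18
  Fieldwork 88 × 0.18 = 15.84
  Term paper 83 × 0.17 = 14.11
  Weekly reports 50 × 0.09 = 4.5
  Assignments 40 × 0.2 = 8
  Portfolio 53 × 0.19 = 10.07
Sum = 61.7
61.7 is ≥ 61 and < 68 → D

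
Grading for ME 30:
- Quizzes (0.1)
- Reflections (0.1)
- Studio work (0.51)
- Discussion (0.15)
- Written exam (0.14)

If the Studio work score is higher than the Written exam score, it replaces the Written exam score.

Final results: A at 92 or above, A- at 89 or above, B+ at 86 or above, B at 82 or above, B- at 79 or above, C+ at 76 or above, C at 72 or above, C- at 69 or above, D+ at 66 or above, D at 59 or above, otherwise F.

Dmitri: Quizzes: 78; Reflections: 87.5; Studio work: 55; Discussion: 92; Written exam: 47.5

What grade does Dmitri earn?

D+

Studio work (55) > Written exam (47.5), so Written exam counts as 55.
Weighted total:
  Quizzes 78 × 0.1 = 7.8
  Reflections 87.5 × 0.1 = 8.75
  Studio work 55 × 0.51 = 28.05
  Discussion 92 × 0.15 = 13.8
  Written exam 55 × 0.14 = 7.7
Sum = 66.1
66.1 is ≥ 66 and < 69 → D+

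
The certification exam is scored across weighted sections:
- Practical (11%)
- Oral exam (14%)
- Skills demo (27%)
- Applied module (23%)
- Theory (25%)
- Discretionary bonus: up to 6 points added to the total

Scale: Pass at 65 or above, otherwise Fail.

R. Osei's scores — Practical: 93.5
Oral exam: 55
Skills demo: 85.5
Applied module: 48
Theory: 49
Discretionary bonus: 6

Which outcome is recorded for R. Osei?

Weighted total:
  Practical 93.5 × 0.11 = 10.285
  Oral exam 55 × 0.14 = 7.7
  Skills demo 85.5 × 0.27 = 23.085
  Applied module 48 × 0.23 = 11.04
  Theory 49 × 0.25 = 12.25
Sum = 64.36
Discretionary bonus: 64.36 + 6 = 70.36
70.36 ≥ 65 → Pass

Pass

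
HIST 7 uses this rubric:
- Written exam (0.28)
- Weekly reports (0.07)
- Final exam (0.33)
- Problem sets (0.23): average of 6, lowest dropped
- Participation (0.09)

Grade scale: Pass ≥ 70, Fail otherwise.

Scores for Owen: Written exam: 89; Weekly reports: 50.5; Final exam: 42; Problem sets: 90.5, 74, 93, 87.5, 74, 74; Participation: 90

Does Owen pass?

Fail

Problem sets: drop 74 → average of remaining 5 = 419/5 = 83.8
Weighted total:
  Written exam 89 × 0.28 = 24.92
  Weekly reports 50.5 × 0.07 = 3.535
  Final exam 42 × 0.33 = 13.86
  Problem sets 83.8 × 0.23 = 19.274
  Participation 90 × 0.09 = 8.1
Sum = 69.689
69.689 < 70 → Fail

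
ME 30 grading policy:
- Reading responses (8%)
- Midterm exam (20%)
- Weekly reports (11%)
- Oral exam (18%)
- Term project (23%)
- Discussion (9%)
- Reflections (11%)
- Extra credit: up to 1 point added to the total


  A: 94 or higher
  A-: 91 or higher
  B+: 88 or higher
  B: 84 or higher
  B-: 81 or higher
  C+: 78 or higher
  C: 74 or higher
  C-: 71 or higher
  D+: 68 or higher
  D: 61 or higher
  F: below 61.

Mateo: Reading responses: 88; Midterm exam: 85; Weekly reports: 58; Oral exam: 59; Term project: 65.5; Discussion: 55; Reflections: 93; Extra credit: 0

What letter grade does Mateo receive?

Weighted total:
  Reading responses 88 × 0.08 = 7.04
  Midterm exam 85 × 0.2 = 17
  Weekly reports 58 × 0.11 = 6.38
  Oral exam 59 × 0.18 = 10.62
  Term project 65.5 × 0.23 = 15.065
  Discussion 55 × 0.09 = 4.95
  Reflections 93 × 0.11 = 10.23
Sum = 71.285
Extra credit: 71.285 + 0 = 71.285
71.285 is ≥ 71 and < 74 → C-

C-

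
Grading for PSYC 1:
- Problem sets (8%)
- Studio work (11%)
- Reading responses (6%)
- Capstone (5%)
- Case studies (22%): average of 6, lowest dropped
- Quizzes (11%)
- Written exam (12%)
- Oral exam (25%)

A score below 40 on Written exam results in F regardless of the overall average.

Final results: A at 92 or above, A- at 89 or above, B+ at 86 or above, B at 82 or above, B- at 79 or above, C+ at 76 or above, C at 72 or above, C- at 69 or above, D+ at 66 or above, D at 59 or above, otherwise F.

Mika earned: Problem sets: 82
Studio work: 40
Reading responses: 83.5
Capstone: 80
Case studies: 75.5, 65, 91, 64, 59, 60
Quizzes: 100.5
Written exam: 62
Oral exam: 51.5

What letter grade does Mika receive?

D+

Case studies: drop 59 → average of remaining 5 = 355.5/5 = 71.1
Written exam score 62 ≥ 40: minimum met.
Weighted total:
  Problem sets 82 × 0.08 = 6.56
  Studio work 40 × 0.11 = 4.4
  Reading responses 83.5 × 0.06 = 5.01
  Capstone 80 × 0.05 = 4
  Case studies 71.1 × 0.22 = 15.642
  Quizzes 100.5 × 0.11 = 11.055
  Written exam 62 × 0.12 = 7.44
  Oral exam 51.5 × 0.25 = 12.875
Sum = 66.982
66.982 is ≥ 66 and < 69 → D+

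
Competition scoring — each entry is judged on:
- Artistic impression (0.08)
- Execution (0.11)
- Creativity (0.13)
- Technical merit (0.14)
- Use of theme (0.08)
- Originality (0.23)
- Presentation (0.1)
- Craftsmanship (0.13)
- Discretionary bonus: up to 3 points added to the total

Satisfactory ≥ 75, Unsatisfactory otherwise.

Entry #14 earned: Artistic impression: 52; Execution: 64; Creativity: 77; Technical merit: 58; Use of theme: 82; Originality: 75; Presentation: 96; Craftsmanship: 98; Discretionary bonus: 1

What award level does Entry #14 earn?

Satisfactory

Weighted total:
  Artistic impression 52 × 0.08 = 4.16
  Execution 64 × 0.11 = 7.04
  Creativity 77 × 0.13 = 10.01
  Technical merit 58 × 0.14 = 8.12
  Use of theme 82 × 0.08 = 6.56
  Originality 75 × 0.23 = 17.25
  Presentation 96 × 0.1 = 9.6
  Craftsmanship 98 × 0.13 = 12.74
Sum = 75.48
Discretionary bonus: 75.48 + 1 = 76.48
76.48 ≥ 75 → Satisfactory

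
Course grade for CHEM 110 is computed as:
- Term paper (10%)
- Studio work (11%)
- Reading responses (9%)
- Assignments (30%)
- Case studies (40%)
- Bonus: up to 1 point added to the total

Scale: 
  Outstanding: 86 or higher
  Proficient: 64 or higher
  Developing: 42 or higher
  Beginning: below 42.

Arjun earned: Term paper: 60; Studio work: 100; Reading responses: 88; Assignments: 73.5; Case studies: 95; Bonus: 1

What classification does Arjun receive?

Proficient

Weighted total:
  Term paper 60 × 0.1 = 6
  Studio work 100 × 0.11 = 11
  Reading responses 88 × 0.09 = 7.92
  Assignments 73.5 × 0.3 = 22.05
  Case studies 95 × 0.4 = 38
Sum = 84.97
Bonus: 84.97 + 1 = 85.97
85.97 is ≥ 64 and < 86 → Proficient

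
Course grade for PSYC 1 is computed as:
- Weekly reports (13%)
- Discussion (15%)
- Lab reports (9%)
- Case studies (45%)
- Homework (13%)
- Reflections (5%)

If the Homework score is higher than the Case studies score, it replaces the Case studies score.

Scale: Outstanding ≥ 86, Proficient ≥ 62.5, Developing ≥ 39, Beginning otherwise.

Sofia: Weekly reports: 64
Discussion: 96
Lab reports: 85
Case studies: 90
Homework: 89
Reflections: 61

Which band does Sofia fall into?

Proficient

Homework (89) ≤ Case studies (90), so Case studies stays at 90.
Weighted total:
  Weekly reports 64 × 0.13 = 8.32
  Discussion 96 × 0.15 = 14.4
  Lab reports 85 × 0.09 = 7.65
  Case studies 90 × 0.45 = 40.5
  Homework 89 × 0.13 = 11.57
  Reflections 61 × 0.05 = 3.05
Sum = 85.49
85.49 is ≥ 62.5 and < 86 → Proficient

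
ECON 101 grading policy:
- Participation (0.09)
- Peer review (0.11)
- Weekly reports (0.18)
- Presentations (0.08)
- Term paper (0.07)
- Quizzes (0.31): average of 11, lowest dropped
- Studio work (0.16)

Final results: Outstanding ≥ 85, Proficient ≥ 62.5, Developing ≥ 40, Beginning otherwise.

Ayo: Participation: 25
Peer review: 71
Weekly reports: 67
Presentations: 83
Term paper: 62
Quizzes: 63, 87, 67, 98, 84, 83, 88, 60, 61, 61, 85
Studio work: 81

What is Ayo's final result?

Proficient

Quizzes: drop 60 → average of remaining 10 = 777/10 = 77.7
Weighted total:
  Participation 25 × 0.09 = 2.25
  Peer review 71 × 0.11 = 7.81
  Weekly reports 67 × 0.18 = 12.06
  Presentations 83 × 0.08 = 6.64
  Term paper 62 × 0.07 = 4.34
  Quizzes 77.7 × 0.31 = 24.087
  Studio work 81 × 0.16 = 12.96
Sum = 70.147
70.147 is ≥ 62.5 and < 85 → Proficient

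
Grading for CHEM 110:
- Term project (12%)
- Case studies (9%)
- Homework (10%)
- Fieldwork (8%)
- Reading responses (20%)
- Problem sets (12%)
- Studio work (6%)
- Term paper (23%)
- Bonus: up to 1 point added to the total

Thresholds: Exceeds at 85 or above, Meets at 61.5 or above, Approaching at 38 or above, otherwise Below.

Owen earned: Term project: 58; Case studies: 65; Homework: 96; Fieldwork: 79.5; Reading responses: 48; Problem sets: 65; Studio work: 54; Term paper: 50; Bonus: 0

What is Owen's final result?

Approaching

Weighted total:
  Term project 58 × 0.12 = 6.96
  Case studies 65 × 0.09 = 5.85
  Homework 96 × 0.1 = 9.6
  Fieldwork 79.5 × 0.08 = 6.36
  Reading responses 48 × 0.2 = 9.6
  Problem sets 65 × 0.12 = 7.8
  Studio work 54 × 0.06 = 3.24
  Term paper 50 × 0.23 = 11.5
Sum = 60.91
Bonus: 60.91 + 0 = 60.91
60.91 is ≥ 38 and < 61.5 → Approaching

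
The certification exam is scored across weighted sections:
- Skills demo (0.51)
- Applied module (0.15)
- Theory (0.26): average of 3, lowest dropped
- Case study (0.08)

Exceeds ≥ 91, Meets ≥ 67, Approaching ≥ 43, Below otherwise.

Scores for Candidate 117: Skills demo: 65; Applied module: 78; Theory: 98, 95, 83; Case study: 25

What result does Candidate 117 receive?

Meets

Theory: drop 83 → average of remaining 2 = 193/2 = 96.5
Weighted total:
  Skills demo 65 × 0.51 = 33.15
  Applied module 78 × 0.15 = 11.7
  Theory 96.5 × 0.26 = 25.09
  Case study 25 × 0.08 = 2
Sum = 71.94
71.94 is ≥ 67 and < 91 → Meets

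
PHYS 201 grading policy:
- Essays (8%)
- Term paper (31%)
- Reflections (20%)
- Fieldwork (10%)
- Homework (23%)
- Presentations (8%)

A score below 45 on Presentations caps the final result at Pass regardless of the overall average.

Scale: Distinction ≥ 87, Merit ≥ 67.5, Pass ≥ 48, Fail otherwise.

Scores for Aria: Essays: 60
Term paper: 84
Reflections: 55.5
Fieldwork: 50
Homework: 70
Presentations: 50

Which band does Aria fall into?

Presentations score 50 ≥ 45: minimum met.
Weighted total:
  Essays 60 × 0.08 = 4.8
  Term paper 84 × 0.31 = 26.04
  Reflections 55.5 × 0.2 = 11.1
  Fieldwork 50 × 0.1 = 5
  Homework 70 × 0.23 = 16.1
  Presentations 50 × 0.08 = 4
Sum = 67.04
67.04 is ≥ 48 and < 67.5 → Pass

Pass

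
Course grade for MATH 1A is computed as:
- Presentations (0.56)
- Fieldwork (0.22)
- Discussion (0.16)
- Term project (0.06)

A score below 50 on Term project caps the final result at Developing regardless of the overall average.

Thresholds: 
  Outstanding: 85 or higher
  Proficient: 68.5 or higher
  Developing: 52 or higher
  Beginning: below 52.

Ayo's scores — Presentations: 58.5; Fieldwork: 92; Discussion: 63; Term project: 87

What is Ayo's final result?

Developing

Term project score 87 ≥ 50: minimum met.
Weighted total:
  Presentations 58.5 × 0.56 = 32.76
  Fieldwork 92 × 0.22 = 20.24
  Discussion 63 × 0.16 = 10.08
  Term project 87 × 0.06 = 5.22
Sum = 68.3
68.3 is ≥ 52 and < 68.5 → Developing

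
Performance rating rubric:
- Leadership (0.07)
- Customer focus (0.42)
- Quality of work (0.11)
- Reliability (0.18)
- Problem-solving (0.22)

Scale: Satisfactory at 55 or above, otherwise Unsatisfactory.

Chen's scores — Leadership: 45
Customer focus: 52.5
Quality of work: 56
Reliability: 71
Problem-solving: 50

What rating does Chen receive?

Satisfactory

Weighted total:
  Leadership 45 × 0.07 = 3.15
  Customer focus 52.5 × 0.42 = 22.05
  Quality of work 56 × 0.11 = 6.16
  Reliability 71 × 0.18 = 12.78
  Problem-solving 50 × 0.22 = 11
Sum = 55.14
55.14 ≥ 55 → Satisfactory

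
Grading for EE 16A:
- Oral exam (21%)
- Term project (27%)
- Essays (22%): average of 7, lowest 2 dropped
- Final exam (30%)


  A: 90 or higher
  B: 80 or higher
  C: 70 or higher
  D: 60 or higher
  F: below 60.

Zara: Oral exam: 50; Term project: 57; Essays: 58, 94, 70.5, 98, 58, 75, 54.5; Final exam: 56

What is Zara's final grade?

D

Essays: drop 54.5, 58 → average of remaining 5 = 395.5/5 = 79.1
Weighted total:
  Oral exam 50 × 0.21 = 10.5
  Term project 57 × 0.27 = 15.39
  Essays 79.1 × 0.22 = 17.402
  Final exam 56 × 0.3 = 16.8
Sum = 60.092
60.092 is ≥ 60 and < 70 → D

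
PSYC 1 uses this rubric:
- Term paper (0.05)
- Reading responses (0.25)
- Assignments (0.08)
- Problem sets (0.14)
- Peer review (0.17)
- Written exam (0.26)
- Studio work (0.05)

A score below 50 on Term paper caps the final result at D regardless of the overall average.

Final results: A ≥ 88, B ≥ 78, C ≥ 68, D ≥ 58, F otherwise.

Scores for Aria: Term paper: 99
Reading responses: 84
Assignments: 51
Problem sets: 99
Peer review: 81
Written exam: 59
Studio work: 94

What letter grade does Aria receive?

Term paper score 99 ≥ 50: minimum met.
Weighted total:
  Term paper 99 × 0.05 = 4.95
  Reading responses 84 × 0.25 = 21
  Assignments 51 × 0.08 = 4.08
  Problem sets 99 × 0.14 = 13.86
  Peer review 81 × 0.17 = 13.77
  Written exam 59 × 0.26 = 15.34
  Studio work 94 × 0.05 = 4.7
Sum = 77.7
77.7 is ≥ 68 and < 78 → C

C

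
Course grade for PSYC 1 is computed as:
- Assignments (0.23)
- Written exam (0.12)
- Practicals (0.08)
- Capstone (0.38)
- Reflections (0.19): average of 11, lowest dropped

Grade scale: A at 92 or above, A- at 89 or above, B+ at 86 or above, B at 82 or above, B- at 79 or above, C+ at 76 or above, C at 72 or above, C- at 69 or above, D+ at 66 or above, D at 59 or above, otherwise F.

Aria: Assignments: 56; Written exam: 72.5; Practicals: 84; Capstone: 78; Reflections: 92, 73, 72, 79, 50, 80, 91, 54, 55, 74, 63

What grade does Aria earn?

C-

Reflections: drop 50 → average of remaining 10 = 733/10 = 73.3
Weighted total:
  Assignments 56 × 0.23 = 12.88
  Written exam 72.5 × 0.12 = 8.7
  Practicals 84 × 0.08 = 6.72
  Capstone 78 × 0.38 = 29.64
  Reflections 73.3 × 0.19 = 13.927
Sum = 71.867
71.867 is ≥ 69 and < 72 → C-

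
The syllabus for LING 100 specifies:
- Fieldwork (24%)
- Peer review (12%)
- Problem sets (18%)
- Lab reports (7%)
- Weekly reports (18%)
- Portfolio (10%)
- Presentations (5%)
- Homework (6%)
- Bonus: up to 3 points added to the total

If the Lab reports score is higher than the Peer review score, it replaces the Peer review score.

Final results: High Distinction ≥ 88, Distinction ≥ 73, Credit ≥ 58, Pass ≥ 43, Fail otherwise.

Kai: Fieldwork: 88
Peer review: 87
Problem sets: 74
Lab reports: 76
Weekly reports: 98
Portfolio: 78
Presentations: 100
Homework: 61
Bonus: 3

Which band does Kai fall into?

Distinction

Lab reports (76) ≤ Peer review (87), so Peer review stays at 87.
Weighted total:
  Fieldwork 88 × 0.24 = 21.12
  Peer review 87 × 0.12 = 10.44
  Problem sets 74 × 0.18 = 13.32
  Lab reports 76 × 0.07 = 5.32
  Weekly reports 98 × 0.18 = 17.64
  Portfolio 78 × 0.1 = 7.8
  Presentations 100 × 0.05 = 5
  Homework 61 × 0.06 = 3.66
Sum = 84.3
Bonus: 84.3 + 3 = 87.3
87.3 is ≥ 73 and < 88 → Distinction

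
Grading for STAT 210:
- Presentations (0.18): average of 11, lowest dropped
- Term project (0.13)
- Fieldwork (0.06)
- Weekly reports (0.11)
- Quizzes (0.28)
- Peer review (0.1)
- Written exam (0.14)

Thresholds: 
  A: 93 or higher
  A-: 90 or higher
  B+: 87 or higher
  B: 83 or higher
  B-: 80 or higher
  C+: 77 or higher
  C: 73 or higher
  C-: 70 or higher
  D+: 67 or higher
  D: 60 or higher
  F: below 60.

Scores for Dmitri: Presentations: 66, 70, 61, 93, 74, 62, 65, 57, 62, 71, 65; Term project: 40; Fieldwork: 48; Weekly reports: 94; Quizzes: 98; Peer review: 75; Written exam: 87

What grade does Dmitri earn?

C+

Presentations: drop 57 → average of remaining 10 = 689/10 = 68.9
Weighted total:
  Presentations 68.9 × 0.18 = 12.402
  Term project 40 × 0.13 = 5.2
  Fieldwork 48 × 0.06 = 2.88
  Weekly reports 94 × 0.11 = 10.34
  Quizzes 98 × 0.28 = 27.44
  Peer review 75 × 0.1 = 7.5
  Written exam 87 × 0.14 = 12.18
Sum = 77.942
77.942 is ≥ 77 and < 80 → C+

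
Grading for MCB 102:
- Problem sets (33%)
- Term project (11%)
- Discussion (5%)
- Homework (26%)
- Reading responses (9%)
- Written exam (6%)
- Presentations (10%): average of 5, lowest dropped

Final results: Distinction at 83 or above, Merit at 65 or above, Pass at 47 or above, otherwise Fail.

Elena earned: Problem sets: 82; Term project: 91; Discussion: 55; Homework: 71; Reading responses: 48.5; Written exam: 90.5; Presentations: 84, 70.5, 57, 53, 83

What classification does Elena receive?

Presentations: drop 53 → average of remaining 4 = 294.5/4 = 73.625
Weighted total:
  Problem sets 82 × 0.33 = 27.06
  Term project 91 × 0.11 = 10.01
  Discussion 55 × 0.05 = 2.75
  Homework 71 × 0.26 = 18.46
  Reading responses 48.5 × 0.09 = 4.365
  Written exam 90.5 × 0.06 = 5.43
  Presentations 73.625 × 0.1 = 7.3625
Sum = 75.4375
75.4375 is ≥ 65 and < 83 → Merit

Merit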